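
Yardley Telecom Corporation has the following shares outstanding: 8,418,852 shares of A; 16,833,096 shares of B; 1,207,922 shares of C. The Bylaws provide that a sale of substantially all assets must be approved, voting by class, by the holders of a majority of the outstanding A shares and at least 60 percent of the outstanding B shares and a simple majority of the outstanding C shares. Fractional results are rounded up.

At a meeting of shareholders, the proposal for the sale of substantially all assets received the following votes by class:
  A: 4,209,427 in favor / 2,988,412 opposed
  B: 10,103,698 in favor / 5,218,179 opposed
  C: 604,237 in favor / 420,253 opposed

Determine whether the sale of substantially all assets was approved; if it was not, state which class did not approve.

A: a majority of 8418852 is 4209427; 4,209,427 required, 4,209,427 in favor — approved.
B: 3/5 of 16833096 = 10099857.60, rounded up to 10099858; 10,099,858 required, 10,103,698 in favor — approved.
C: a majority of 1207922 is 603962; 603,962 required, 604,237 in favor — approved.

Approved — every class gave the required vote.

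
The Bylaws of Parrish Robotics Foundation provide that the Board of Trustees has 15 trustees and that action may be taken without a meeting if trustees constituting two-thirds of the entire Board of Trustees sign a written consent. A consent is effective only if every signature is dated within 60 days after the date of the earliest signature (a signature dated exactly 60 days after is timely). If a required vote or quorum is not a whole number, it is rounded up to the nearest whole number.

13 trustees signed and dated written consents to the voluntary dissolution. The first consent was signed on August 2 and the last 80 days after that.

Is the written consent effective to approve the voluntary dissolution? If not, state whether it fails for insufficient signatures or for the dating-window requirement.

Signatures required: two-thirds of 15 — 2/3 of 15 = 10, so 10 needed; 13 signed. Sufficient.
Dating window: the latest signature is 80 days after the earliest; the limit is 60 days. Outside the window.

Not effective — dating-window requirement not satisfied.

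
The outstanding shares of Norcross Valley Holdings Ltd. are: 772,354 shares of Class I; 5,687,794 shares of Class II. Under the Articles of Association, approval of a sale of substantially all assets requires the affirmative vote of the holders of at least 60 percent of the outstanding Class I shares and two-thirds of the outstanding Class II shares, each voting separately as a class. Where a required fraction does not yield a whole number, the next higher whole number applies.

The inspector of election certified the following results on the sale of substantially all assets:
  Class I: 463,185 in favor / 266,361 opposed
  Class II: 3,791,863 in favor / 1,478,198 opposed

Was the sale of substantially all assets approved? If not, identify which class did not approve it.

Not approved — the Class I shares did not give the required vote.

Class I: 3/5 of 772354 = 463412.40, rounded up to 463413; 463,413 required, 463,185 in favor — not approved.
Class II: 2/3 of 5687794 = 3791862.67, rounded up to 3791863; 3,791,863 required, 3,791,863 in favor — approved.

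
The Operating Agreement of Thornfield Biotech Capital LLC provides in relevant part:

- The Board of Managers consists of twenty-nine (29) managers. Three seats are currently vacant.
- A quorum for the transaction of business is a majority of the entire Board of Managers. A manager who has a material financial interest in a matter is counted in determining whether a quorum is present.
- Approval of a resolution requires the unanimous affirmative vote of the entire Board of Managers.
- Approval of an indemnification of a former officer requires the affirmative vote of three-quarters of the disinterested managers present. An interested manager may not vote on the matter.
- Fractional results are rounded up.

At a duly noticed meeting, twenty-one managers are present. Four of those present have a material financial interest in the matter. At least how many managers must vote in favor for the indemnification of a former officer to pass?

13

The indemnification of a former officer requires three-fourths of the disinterested managers present (21 − 4 = 17).
3/4 of 17 = 12.75, rounded up to 13.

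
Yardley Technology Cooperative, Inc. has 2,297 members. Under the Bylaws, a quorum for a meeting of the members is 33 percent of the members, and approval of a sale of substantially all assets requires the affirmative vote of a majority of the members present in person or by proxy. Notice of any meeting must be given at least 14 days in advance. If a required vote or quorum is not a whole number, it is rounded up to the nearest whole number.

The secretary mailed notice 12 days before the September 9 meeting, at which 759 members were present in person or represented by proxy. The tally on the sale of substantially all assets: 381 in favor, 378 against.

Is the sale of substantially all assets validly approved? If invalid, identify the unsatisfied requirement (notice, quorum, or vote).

Invalid — notice requirement not satisfied.

Notice: 12 days given; 14 required. Not satisfied.
Quorum: 33% of 2,297 = 758.01, rounded up to 759; 759 present. Satisfied.
Vote: requires a majority of those present (759); a majority of 759 is 380, so 380 needed; 381 in favor. Satisfied.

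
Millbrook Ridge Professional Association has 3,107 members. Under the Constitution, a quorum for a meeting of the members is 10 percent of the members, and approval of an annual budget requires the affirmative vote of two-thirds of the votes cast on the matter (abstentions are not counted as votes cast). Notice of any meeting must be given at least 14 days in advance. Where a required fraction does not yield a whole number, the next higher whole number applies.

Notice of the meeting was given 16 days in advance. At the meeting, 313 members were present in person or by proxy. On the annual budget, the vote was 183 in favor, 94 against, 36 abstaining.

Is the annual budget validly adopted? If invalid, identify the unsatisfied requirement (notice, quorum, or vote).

Invalid — vote requirement not satisfied.

Notice: 16 days given; 14 required. Satisfied.
Quorum: 10% of 3,107 = 310.70, rounded up to 311; 313 present. Satisfied.
Vote: requires two-thirds of the votes cast (313 − 36 abstaining = 277); 2/3 of 277 = 184.67, rounded up to 185, so 185 needed; 183 in favor. Not satisfied.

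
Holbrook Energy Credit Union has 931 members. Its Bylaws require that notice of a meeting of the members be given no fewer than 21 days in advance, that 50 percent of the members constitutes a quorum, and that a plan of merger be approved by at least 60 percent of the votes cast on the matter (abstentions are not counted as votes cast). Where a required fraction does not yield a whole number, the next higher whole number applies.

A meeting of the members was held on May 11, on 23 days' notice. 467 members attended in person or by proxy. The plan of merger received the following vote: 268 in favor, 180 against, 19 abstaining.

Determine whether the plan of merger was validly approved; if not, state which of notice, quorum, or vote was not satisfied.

Notice: 23 days given; 21 required. Satisfied.
Quorum: 50% of 931 = 465.50, rounded up to 466; 467 present. Satisfied.
Vote: requires three-fifths of the votes cast (467 − 19 abstaining = 448); 3/5 of 448 = 268.80, rounded up to 269, so 269 needed; 268 in favor. Not satisfied.

Invalid — vote requirement not satisfied.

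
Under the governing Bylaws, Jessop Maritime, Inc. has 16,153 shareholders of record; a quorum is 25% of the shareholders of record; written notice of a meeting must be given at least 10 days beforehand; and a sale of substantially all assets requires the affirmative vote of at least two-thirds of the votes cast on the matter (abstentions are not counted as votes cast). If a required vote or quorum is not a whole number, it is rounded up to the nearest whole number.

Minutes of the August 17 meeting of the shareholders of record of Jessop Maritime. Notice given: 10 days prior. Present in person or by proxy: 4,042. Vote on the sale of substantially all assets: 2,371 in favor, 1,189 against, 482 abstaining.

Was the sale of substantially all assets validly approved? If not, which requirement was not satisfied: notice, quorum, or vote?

Invalid — vote requirement not satisfied.

Notice: 10 days given; 10 required. Satisfied.
Quorum: 25% of 16,153 = 4,038.25, rounded up to 4,039; 4,042 present. Satisfied.
Vote: requires two-thirds of the votes cast (4,042 − 482 abstaining = 3,560); 2/3 of 3560 = 2373.33, rounded up to 2374, so 2,374 needed; 2,371 in favor. Not satisfied.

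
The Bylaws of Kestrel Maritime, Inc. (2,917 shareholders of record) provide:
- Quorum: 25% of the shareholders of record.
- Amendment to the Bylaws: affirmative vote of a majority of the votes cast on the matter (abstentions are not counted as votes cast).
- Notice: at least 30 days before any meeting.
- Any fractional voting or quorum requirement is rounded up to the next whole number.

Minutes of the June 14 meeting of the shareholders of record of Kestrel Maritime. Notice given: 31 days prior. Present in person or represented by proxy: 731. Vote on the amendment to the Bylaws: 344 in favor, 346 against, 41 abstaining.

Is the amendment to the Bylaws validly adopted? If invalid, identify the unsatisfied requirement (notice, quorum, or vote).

Notice: 31 days given; 30 required. Satisfied.
Quorum: 25% of 2,917 = 729.25, rounded up to 730; 731 present. Satisfied.
Vote: requires a majority of the votes cast (731 − 41 abstaining = 690); a majority of 690 is 346, so 346 needed; 344 in favor. Not satisfied.

Invalid — vote requirement not satisfied.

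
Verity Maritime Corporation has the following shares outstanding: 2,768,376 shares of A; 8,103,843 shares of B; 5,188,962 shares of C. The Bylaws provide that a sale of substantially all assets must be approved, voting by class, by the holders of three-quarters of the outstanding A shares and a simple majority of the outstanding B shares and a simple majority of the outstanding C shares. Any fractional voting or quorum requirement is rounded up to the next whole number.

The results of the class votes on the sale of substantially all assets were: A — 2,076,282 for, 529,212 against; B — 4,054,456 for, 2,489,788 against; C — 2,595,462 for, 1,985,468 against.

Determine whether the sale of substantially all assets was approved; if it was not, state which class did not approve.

Approved — every class gave the required vote.

A: 3/4 of 2768376 = 2076282; 2,076,282 required, 2,076,282 in favor — approved.
B: a majority of 8103843 is 4051922; 4,051,922 required, 4,054,456 in favor — approved.
C: a majority of 5188962 is 2594482; 2,594,482 required, 2,595,462 in favor — approved.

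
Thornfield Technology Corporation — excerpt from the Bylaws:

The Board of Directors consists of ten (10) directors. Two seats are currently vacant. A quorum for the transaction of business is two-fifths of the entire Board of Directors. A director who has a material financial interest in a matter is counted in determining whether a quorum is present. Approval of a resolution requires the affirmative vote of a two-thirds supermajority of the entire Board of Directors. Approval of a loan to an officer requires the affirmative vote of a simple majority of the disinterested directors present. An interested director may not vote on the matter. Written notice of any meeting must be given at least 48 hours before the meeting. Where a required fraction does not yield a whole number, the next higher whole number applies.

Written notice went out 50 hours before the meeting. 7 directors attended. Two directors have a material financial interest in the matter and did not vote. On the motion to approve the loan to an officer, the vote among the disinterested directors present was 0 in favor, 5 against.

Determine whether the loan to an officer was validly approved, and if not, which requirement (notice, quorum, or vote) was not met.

Invalid — vote requirement not satisfied.

Notice: 50 hours given; 48 required (50 ≥ 48). Satisfied.
Quorum: 7 present (interested directors count toward quorum); quorum is 4. Satisfied.
Vote: the loan to an officer requires a majority of the disinterested directors present (7 − 2 = 5). A majority of 5 is 3, so 3 affirmative votes are needed; 0 voted in favor. Not satisfied.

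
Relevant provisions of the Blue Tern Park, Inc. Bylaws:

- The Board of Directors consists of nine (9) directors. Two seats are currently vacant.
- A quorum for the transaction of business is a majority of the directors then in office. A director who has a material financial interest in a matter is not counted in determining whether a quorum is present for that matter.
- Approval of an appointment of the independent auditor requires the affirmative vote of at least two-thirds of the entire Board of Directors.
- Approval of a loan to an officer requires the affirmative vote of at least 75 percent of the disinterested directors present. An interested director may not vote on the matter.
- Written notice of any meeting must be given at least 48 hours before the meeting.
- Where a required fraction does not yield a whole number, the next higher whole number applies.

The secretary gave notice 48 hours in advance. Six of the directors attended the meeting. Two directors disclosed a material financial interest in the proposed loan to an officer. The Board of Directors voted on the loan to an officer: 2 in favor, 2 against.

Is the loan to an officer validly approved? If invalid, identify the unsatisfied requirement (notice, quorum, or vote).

Notice: 48 hours given; 48 required (48 ≥ 48). Satisfied.
Quorum: 6 present, but the 2 interested directors do not count, leaving 4. Quorum is 4. Satisfied.
Vote: the loan to an officer requires three-fourths of the disinterested directors present (6 − 2 = 4). 3/4 of 4 = 3, so 3 affirmative votes are needed; 2 voted in favor. Not satisfied.

Invalid — vote requirement not satisfied.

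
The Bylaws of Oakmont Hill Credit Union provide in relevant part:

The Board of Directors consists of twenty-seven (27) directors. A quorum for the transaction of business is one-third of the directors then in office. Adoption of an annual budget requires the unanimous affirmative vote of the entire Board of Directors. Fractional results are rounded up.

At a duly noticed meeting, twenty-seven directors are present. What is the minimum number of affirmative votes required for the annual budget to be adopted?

27

The annual budget requires the unanimous vote of the entire Board of Directors (27).
Unanimous means all 27.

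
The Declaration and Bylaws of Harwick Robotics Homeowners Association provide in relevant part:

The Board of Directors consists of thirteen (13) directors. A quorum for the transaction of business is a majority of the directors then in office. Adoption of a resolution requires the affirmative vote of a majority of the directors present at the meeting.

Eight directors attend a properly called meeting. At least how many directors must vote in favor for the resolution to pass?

5

The resolution requires a majority of the directors present (8).
A majority of 8 is 5.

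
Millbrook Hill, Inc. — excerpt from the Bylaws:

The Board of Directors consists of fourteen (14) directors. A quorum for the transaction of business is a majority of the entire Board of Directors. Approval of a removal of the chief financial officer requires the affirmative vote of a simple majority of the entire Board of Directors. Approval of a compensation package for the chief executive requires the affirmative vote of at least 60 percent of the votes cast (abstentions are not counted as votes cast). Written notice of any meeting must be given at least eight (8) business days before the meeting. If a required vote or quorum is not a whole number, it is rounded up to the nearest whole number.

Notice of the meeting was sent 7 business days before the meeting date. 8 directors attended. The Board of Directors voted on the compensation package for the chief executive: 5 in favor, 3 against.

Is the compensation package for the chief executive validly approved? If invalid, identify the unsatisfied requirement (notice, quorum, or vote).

Notice: 7 business days given; 8 required (7 < 8). Not satisfied.
Quorum: 8 present; quorum is 8. Satisfied.
Vote: the compensation package for the chief executive requires three-fifths of the votes cast (8). 3/5 of 8 = 4.80, rounded up to 5, so 5 affirmative votes are needed; 5 voted in favor. Satisfied.

Invalid — notice requirement not satisfied.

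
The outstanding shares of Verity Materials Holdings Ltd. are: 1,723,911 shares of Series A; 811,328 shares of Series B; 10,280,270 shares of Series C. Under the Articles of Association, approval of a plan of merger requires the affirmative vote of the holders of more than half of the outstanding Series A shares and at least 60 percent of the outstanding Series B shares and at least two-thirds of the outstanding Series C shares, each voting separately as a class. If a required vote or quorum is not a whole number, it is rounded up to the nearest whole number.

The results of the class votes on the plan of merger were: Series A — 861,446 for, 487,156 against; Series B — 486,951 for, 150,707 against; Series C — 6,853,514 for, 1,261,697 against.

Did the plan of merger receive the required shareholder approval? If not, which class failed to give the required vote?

Series A: a majority of 1723911 is 861956; 861,956 required, 861,446 in favor — not approved.
Series B: 3/5 of 811328 = 486796.80, rounded up to 486797; 486,797 required, 486,951 in favor — approved.
Series C: 2/3 of 10280270 = 6853513.33, rounded up to 6853514; 6,853,514 required, 6,853,514 in favor — approved.

Not approved — the Series A shares did not give the required vote.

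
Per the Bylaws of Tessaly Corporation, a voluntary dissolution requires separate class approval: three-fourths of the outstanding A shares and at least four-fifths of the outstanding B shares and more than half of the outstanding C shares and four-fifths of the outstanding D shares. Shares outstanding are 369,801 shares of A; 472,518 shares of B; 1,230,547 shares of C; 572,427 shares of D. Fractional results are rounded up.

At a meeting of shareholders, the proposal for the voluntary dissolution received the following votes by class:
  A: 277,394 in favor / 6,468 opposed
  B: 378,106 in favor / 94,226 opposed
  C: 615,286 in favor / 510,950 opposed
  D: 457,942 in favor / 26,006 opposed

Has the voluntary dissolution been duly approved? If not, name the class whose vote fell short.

Approved — every class gave the required vote.

A: 3/4 of 369801 = 277350.75, rounded up to 277351; 277,351 required, 277,394 in favor — approved.
B: 4/5 of 472518 = 378014.40, rounded up to 378015; 378,015 required, 378,106 in favor — approved.
C: a majority of 1230547 is 615274; 615,274 required, 615,286 in favor — approved.
D: 4/5 of 572427 = 457941.60, rounded up to 457942; 457,942 required, 457,942 in favor — approved.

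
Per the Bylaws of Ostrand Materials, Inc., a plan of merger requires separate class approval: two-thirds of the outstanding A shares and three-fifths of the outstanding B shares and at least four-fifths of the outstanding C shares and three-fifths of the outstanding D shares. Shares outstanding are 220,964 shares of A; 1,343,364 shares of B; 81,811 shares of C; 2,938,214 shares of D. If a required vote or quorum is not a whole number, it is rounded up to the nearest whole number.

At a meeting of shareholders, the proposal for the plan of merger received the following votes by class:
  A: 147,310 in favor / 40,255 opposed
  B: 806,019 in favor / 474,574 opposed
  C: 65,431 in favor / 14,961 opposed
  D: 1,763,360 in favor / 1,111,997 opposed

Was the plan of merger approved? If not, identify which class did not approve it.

A: 2/3 of 220964 = 147309.33, rounded up to 147310; 147,310 required, 147,310 in favor — approved.
B: 3/5 of 1343364 = 806018.40, rounded up to 806019; 806,019 required, 806,019 in favor — approved.
C: 4/5 of 81811 = 65448.80, rounded up to 65449; 65,449 required, 65,431 in favor — not approved.
D: 3/5 of 2938214 = 1762928.40, rounded up to 1762929; 1,762,929 required, 1,763,360 in favor — approved.

Not approved — the C shares did not give the required vote.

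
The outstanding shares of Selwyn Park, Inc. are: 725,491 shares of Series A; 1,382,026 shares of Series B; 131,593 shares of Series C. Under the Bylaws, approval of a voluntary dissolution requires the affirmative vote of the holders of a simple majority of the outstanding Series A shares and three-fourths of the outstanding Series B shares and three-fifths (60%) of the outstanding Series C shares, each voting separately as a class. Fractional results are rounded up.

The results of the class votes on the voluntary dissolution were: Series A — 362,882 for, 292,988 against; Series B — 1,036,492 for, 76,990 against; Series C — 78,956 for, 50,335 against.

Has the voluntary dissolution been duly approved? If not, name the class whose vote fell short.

Series A: a majority of 725491 is 362746; 362,746 required, 362,882 in favor — approved.
Series B: 3/4 of 1382026 = 1036519.50, rounded up to 1036520; 1,036,520 required, 1,036,492 in favor — not approved.
Series C: 3/5 of 131593 = 78955.80, rounded up to 78956; 78,956 required, 78,956 in favor — approved.

Not approved — the Series B shares did not give the required vote.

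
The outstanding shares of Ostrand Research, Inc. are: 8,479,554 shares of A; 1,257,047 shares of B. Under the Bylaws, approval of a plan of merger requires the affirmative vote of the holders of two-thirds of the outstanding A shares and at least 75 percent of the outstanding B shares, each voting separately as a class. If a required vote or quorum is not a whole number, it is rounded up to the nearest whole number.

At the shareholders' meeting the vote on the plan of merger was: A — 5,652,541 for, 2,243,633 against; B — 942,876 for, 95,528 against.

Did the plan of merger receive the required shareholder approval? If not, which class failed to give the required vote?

Not approved — the A shares did not give the required vote.

A: 2/3 of 8479554 = 5653036; 5,653,036 required, 5,652,541 in favor — not approved.
B: 3/4 of 1257047 = 942785.25, rounded up to 942786; 942,786 required, 942,876 in favor — approved.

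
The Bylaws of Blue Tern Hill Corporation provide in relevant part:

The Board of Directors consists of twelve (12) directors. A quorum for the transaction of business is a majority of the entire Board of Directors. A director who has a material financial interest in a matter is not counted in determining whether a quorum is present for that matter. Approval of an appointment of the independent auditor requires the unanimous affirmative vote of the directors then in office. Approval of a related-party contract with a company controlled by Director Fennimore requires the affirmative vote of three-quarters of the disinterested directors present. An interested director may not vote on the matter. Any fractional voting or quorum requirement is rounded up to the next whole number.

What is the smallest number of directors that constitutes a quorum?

7

A majority of 12 is 7.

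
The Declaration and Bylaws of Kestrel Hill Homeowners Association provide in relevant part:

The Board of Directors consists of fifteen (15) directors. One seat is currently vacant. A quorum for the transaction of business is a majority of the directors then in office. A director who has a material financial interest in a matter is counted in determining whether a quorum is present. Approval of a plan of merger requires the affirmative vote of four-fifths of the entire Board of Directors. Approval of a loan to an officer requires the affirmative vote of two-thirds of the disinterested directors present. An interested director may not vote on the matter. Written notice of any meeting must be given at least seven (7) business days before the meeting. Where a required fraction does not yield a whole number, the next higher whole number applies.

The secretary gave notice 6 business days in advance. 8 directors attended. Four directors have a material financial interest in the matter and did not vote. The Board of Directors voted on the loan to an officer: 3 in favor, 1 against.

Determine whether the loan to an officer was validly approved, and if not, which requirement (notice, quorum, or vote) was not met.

Notice: 6 business days given; 7 required (6 < 7). Not satisfied.
Quorum: 8 present (interested directors count toward quorum); quorum is 8. Satisfied.
Vote: the loan to an officer requires two-thirds of the disinterested directors present (8 − 4 = 4). 2/3 of 4 = 2.67, rounded up to 3, so 3 affirmative votes are needed; 3 voted in favor. Satisfied.

Invalid — notice requirement not satisfied.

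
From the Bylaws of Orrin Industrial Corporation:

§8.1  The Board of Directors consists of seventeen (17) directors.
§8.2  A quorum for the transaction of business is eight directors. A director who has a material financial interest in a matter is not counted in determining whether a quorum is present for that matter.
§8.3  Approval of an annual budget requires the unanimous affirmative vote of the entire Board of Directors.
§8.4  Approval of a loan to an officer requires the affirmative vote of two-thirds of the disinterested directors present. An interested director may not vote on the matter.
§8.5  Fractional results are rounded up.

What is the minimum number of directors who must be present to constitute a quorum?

The quorum is fixed at 8.

8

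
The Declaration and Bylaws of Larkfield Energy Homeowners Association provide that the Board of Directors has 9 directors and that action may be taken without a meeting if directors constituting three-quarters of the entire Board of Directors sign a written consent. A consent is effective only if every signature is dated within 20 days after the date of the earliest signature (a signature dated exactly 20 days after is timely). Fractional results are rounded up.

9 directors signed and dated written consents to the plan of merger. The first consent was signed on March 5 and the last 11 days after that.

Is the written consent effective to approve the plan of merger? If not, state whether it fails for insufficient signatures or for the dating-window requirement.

Signatures required: three-quarters of 9 — 3/4 of 9 = 6.75, rounded up to 7, so 7 needed; 9 signed. Sufficient.
Dating window: the latest signature is 11 days after the earliest; the limit is 20 days. Within the window.

Effective — both the signature and dating-window requirements are satisfied.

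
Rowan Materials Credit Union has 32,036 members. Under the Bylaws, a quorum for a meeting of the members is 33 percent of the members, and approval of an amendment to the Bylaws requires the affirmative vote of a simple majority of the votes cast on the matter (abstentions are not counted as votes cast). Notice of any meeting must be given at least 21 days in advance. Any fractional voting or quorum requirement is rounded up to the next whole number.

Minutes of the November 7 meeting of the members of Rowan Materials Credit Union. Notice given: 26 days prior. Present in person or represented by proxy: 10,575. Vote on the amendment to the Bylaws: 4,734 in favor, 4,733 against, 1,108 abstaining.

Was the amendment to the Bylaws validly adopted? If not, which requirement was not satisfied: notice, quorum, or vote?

Valid — all requirements satisfied.

Notice: 26 days given; 21 required. Satisfied.
Quorum: 33% of 32,036 = 10,571.88, rounded up to 10,572; 10,575 present. Satisfied.
Vote: requires a majority of the votes cast (10,575 − 1,108 abstaining = 9,467); a majority of 9467 is 4734, so 4,734 needed; 4,734 in favor. Satisfied.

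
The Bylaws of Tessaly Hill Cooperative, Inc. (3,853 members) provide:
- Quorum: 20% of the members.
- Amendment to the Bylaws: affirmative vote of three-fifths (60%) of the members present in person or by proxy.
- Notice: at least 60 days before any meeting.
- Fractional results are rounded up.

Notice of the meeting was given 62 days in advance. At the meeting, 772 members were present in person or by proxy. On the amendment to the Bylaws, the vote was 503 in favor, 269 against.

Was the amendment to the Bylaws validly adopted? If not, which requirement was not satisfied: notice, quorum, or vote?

Notice: 62 days given; 60 required. Satisfied.
Quorum: 20% of 3,853 = 770.60, rounded up to 771; 772 present. Satisfied.
Vote: requires three-fifths of those present (772); 3/5 of 772 = 463.20, rounded up to 464, so 464 needed; 503 in favor. Satisfied.

Valid — all requirements satisfied.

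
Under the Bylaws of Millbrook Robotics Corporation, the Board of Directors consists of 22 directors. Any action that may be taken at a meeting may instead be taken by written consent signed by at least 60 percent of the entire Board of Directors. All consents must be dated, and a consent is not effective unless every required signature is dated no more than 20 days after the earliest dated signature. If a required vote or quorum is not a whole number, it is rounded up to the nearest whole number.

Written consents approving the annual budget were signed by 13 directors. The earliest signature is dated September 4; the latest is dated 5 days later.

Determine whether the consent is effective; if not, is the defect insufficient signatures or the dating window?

Signatures required: at least 60 percent of 22 — 3/5 of 22 = 13.20, rounded up to 14, so 14 needed; 13 signed. Insufficient.
Dating window: the latest signature is 5 days after the earliest; the limit is 20 days. Within the window.

Not effective — insufficient signatures.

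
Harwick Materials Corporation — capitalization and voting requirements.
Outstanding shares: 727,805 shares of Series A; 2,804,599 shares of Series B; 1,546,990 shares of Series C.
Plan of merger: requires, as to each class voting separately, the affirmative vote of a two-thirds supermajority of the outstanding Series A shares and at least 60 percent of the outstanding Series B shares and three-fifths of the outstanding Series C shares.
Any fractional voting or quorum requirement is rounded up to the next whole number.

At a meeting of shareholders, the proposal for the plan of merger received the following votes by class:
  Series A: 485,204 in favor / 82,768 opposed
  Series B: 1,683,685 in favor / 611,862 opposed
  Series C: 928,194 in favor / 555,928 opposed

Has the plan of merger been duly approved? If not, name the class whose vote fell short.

Approved — every class gave the required vote.

Series A: 2/3 of 727805 = 485203.33, rounded up to 485204; 485,204 required, 485,204 in favor — approved.
Series B: 3/5 of 2804599 = 1682759.40, rounded up to 1682760; 1,682,760 required, 1,683,685 in favor — approved.
Series C: 3/5 of 1546990 = 928194; 928,194 required, 928,194 in favor — approved.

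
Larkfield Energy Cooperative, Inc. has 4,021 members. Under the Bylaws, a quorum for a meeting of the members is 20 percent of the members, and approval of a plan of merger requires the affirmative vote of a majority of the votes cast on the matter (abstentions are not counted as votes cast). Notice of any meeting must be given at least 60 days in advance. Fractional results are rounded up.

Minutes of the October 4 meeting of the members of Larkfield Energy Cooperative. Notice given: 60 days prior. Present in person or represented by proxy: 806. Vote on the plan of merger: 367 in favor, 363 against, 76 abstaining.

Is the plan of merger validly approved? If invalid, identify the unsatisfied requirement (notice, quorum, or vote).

Notice: 60 days given; 60 required. Satisfied.
Quorum: 20% of 4,021 = 804.20, rounded up to 805; 806 present. Satisfied.
Vote: requires a majority of the votes cast (806 − 76 abstaining = 730); a majority of 730 is 366, so 366 needed; 367 in favor. Satisfied.

Valid — all requirements satisfied.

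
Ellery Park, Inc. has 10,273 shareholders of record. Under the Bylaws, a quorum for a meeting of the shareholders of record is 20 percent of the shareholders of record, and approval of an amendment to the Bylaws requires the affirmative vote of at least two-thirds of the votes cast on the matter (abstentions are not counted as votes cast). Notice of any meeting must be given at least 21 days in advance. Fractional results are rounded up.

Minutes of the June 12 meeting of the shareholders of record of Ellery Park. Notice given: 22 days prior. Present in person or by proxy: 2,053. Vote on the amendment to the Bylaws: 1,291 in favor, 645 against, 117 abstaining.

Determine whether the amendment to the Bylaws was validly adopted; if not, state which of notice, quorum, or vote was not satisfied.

Notice: 22 days given; 21 required. Satisfied.
Quorum: 20% of 10,273 = 2,054.60, rounded up to 2,055; 2,053 present. Not satisfied.
Vote: requires two-thirds of the votes cast (2,053 − 117 abstaining = 1,936); 2/3 of 1936 = 1290.67, rounded up to 1291, so 1,291 needed; 1,291 in favor. Satisfied.

Invalid — quorum requirement not satisfied.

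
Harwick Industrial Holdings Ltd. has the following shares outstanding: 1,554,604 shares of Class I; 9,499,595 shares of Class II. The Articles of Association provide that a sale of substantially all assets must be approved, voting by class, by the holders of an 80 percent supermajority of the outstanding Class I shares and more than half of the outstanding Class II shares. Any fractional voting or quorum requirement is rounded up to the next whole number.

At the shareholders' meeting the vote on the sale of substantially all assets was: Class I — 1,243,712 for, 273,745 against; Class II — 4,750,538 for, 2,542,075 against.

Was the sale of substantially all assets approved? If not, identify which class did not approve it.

Approved — every class gave the required vote.

Class I: 4/5 of 1554604 = 1243683.20, rounded up to 1243684; 1,243,684 required, 1,243,712 in favor — approved.
Class II: a majority of 9499595 is 4749798; 4,749,798 required, 4,750,538 in favor — approved.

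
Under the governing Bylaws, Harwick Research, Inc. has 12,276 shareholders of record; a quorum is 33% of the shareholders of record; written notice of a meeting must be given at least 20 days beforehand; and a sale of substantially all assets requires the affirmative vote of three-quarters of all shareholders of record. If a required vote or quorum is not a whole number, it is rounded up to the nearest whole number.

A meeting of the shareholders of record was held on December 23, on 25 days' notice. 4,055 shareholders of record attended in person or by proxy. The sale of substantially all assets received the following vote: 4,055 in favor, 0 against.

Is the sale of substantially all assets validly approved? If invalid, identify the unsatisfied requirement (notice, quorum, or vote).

Invalid — vote requirement not satisfied.

Notice: 25 days given; 20 required. Satisfied.
Quorum: 33% of 12,276 = 4,051.08, rounded up to 4,052; 4,055 present. Satisfied.
Vote: requires three-fourths of all shareholders of record (12,276); 3/4 of 12276 = 9207, so 9,207 needed; 4,055 in favor. Not satisfied.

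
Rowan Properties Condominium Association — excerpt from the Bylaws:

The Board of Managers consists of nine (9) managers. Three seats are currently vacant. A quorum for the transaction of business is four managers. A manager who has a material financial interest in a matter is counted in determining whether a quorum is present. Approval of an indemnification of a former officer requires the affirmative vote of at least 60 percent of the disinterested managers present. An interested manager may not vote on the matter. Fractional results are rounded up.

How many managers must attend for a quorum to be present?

4

The quorum is fixed at 4.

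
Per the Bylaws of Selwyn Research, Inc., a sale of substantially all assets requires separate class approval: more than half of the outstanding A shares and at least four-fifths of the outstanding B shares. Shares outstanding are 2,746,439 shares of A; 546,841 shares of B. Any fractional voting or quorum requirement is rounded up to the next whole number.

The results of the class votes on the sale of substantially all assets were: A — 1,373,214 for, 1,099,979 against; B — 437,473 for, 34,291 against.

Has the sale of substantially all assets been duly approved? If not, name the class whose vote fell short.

A: a majority of 2746439 is 1373220; 1,373,220 required, 1,373,214 in favor — not approved.
B: 4/5 of 546841 = 437472.80, rounded up to 437473; 437,473 required, 437,473 in favor — approved.

Not approved — the A shares did not give the required vote.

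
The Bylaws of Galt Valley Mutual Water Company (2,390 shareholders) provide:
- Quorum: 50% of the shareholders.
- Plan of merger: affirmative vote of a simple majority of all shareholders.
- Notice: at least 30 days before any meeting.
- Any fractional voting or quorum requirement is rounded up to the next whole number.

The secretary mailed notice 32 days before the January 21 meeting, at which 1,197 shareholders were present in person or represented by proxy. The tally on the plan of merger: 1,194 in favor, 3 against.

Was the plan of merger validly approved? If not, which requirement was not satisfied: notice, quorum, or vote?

Invalid — vote requirement not satisfied.

Notice: 32 days given; 30 required. Satisfied.
Quorum: 50% of 2,390 = 1,195; 1,197 present. Satisfied.
Vote: requires a majority of all shareholders (2,390); a majority of 2390 is 1196, so 1,196 needed; 1,194 in favor. Not satisfied.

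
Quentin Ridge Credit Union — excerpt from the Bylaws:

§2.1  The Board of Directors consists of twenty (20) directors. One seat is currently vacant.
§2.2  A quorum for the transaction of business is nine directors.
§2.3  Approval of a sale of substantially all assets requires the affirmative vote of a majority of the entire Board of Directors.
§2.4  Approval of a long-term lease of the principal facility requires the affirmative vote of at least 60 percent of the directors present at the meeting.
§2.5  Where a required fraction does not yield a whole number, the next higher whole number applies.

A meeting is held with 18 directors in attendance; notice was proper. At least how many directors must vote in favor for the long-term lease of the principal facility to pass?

11

The long-term lease of the principal facility requires three-fifths of the directors present (18).
3/5 of 18 = 10.80, rounded up to 11.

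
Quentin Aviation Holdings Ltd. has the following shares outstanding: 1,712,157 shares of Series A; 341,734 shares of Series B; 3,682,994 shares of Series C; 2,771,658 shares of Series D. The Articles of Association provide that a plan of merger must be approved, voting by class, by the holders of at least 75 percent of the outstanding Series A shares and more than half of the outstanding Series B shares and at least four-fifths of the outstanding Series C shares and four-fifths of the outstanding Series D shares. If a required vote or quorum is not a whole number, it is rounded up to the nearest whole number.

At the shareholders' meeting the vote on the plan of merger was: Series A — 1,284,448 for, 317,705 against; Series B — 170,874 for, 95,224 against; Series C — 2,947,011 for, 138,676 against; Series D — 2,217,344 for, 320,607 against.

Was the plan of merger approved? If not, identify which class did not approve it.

Approved — every class gave the required vote.

Series A: 3/4 of 1712157 = 1284117.75, rounded up to 1284118; 1,284,118 required, 1,284,448 in favor — approved.
Series B: a majority of 341734 is 170868; 170,868 required, 170,874 in favor — approved.
Series C: 4/5 of 3682994 = 2946395.20, rounded up to 2946396; 2,946,396 required, 2,947,011 in favor — approved.
Series D: 4/5 of 2771658 = 2217326.40, rounded up to 2217327; 2,217,327 required, 2,217,344 in favor — approved.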